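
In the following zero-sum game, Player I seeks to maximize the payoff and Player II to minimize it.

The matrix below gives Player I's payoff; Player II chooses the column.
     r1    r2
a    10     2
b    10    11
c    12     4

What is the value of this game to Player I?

92/9

Row a is strictly dominated by row c, so Player I never plays it.
The remaining 2×2 game on (b, c) × (r1, r2) has no saddle point. Let Player I play b with probability p; indifference gives 10p + 12(1−p) = 11p + 4(1−p), so p = 8/9.
Similarly Player II's optimal q on r1 is 7/9, and the value is 10·(7/9) + (11)·(2/9) = 92/9.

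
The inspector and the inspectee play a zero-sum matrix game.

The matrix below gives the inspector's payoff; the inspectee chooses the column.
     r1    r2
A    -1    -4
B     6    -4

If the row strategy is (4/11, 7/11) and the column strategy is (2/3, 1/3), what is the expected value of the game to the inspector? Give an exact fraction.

32/33

Against (2/3, 1/3), each row's expected payoff is A: -2; B: 8/3.
Taking the (4/11, 7/11)-weighted average: (4/11)·(-2) + (7/11)·(8/3) = 32/33.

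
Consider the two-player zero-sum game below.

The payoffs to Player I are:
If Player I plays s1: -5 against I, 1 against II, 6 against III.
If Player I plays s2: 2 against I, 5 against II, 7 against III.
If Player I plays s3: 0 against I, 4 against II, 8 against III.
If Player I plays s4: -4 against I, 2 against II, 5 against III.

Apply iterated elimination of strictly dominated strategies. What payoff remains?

2

Row s4 is strictly dominated by row s2 (2>-4, 5>2, 7>5); eliminate s4.
Column II is strictly dominated by I for Player II (-5<1, 2<5, 0<4); eliminate II.
Column III is strictly dominated by I for Player II (-5<6, 2<7, 0<8); eliminate III.
Row s3 is strictly dominated by row s2 (2>0); eliminate s3.
Row s1 is strictly dominated by row s2 (2>-5); eliminate s1.
Only (s2, I) remains, with payoff 2.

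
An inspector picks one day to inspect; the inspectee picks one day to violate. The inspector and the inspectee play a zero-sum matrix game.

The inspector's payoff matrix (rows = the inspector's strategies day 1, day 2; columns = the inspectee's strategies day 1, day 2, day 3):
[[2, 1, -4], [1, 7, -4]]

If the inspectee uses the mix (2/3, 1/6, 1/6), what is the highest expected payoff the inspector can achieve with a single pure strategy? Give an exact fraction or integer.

7/6

day 1: (2)·(2/3) + (1)·(1/6) + (-4)·(1/6) = 5/6.
day 2: (1)·(2/3) + (7)·(1/6) + (-4)·(1/6) = 7/6.
The best pure response is day 2 with expected payoff 7/6.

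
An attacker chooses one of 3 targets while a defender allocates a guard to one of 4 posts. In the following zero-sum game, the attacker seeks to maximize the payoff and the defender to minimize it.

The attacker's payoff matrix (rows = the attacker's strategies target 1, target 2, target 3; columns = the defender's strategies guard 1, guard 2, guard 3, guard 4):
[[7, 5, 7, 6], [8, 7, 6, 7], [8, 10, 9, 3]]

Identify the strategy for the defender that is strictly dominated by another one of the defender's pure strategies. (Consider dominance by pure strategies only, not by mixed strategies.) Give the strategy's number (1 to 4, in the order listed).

The defender prefers columns that give the attacker less. Compare guard 1 with guard 4: 6 < 7, 7 < 8, 3 < 8.
So guard 4 strictly dominates guard 1 for the defender; guard 1 is strictly dominated.

1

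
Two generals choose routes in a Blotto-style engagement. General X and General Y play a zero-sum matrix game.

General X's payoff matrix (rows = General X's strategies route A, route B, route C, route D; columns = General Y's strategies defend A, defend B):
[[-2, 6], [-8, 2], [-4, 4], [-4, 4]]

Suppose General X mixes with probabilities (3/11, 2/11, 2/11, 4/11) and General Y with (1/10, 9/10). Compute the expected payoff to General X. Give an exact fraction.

Against (1/10, 9/10), each row's expected payoff is route A: 26/5; route B: 1; route C: 16/5; route D: 16/5.
Taking the (3/11, 2/11, 2/11, 4/11)-weighted average: (3/11)·(26/5) + (2/11)·(1) + (2/11)·(16/5) + (4/11)·(16/5) = 184/55.

184/55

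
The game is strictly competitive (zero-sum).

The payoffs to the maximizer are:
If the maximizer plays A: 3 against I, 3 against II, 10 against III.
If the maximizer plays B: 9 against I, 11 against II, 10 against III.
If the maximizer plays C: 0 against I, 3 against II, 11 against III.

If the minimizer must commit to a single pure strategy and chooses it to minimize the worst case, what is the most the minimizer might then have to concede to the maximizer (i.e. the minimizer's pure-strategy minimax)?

The worst case (largest entry) in each column is I: 9, II: 11, III: 11.
The best (smallest) of these is 9.

9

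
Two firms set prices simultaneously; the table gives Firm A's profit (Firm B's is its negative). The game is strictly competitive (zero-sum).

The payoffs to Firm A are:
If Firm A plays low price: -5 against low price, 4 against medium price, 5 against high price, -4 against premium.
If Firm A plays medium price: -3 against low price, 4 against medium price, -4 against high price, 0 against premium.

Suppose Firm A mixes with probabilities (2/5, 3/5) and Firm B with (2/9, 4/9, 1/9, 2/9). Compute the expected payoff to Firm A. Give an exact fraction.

8/15

Against (2/9, 4/9, 1/9, 2/9), each row's expected payoff is low price: 1/3; medium price: 2/3.
Taking the (2/5, 3/5)-weighted average: (2/5)·(1/3) + (3/5)·(2/3) = 8/15.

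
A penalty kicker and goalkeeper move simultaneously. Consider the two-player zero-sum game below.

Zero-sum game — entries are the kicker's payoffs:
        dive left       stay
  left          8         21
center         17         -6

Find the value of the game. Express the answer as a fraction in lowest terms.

Row minima are 8 and -6, so the kicker's maximin is 8; column maxima are 17 and 21, so the goalkeeper's minimax is 17. These differ, so the equilibrium is in mixed strategies.
Let the kicker play left with probability p. The goalkeeper is indifferent when 8p + 17(1−p) = 21p − 6(1−p), giving p = 23/36.
Let the goalkeeper play dive left with probability q. The kicker is indifferent when 8q + 21(1−q) = 17q − 6(1−q), giving q = 3/4.
The value is 8·(3/4) + (21)·(1/4) = 45/4.

45/4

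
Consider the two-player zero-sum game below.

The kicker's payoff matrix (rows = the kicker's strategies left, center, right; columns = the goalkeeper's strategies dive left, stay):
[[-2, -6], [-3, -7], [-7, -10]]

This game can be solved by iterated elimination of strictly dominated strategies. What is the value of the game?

-6

Row center is strictly dominated by row left (-2>-3, -6>-7); eliminate center.
Column dive left is strictly dominated by stay for the goalkeeper (-6<-2, -10<-7); eliminate dive left.
Row right is strictly dominated by row left (-6>-10); eliminate right.
Only (left, stay) remains, with payoff -6.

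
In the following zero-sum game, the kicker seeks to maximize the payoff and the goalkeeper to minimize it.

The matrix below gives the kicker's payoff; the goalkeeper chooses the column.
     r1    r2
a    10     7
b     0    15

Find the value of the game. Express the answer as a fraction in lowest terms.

Row minima are 7 and 0, so the kicker's maximin is 7; column maxima are 10 and 15, so the goalkeeper's minimax is 10. These differ, so the equilibrium is in mixed strategies.
Let the kicker play a with probability p. The goalkeeper is indifferent when 10p = 7p + 15(1−p), giving p = 5/6.
Let the goalkeeper play r1 with probability q. The kicker is indifferent when 10q + 7(1−q) = 15(1−q), giving q = 4/9.
The value is 10·(4/9) + (7)·(5/9) = 25/3.

25/3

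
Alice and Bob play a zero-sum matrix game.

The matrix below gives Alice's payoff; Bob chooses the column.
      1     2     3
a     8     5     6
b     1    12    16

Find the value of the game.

Column 3 is strictly dominated by 2 for Bob (it gives Alice more in every row).
The remaining 2×2 game on (a, b) × (1, 2) has no saddle point. Let Alice play a with probability p; indifference gives 8p + (1−p) = 5p + 12(1−p), so p = 11/14.
Similarly Bob's optimal q on 1 is 1/2, and the value is 8·(1/2) + (5)·(1/2) = 13/2.

13/2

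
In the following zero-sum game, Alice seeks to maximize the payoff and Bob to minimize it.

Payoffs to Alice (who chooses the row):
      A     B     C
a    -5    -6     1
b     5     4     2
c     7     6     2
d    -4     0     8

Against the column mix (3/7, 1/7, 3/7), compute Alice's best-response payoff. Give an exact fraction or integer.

a: (-5)·(3/7) + (-6)·(1/7) + (1)·(3/7) = -18/7.
b: (5)·(3/7) + (4)·(1/7) + (2)·(3/7) = 25/7.
c: (7)·(3/7) + (6)·(1/7) + (2)·(3/7) = 33/7.
d: (-4)·(3/7) + (0)·(1/7) + (8)·(3/7) = 12/7.
The best pure response is c with expected payoff 33/7.

33/7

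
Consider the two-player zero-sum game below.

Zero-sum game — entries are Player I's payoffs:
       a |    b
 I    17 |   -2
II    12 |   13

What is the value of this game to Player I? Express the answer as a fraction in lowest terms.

49/4

Row minima are -2 and 12, so Player I's maximin is 12; column maxima are 17 and 13, so Player II's minimax is 13. These differ, so the equilibrium is in mixed strategies.
Let Player I play I with probability p. Player II is indifferent when 17p + 12(1−p) = −2p + 13(1−p), giving p = 1/20.
Let Player II play a with probability q. Player I is indifferent when 17q − 2(1−q) = 12q + 13(1−q), giving q = 3/4.
The value is 17·(3/4) + (-2)·(1/4) = 49/4.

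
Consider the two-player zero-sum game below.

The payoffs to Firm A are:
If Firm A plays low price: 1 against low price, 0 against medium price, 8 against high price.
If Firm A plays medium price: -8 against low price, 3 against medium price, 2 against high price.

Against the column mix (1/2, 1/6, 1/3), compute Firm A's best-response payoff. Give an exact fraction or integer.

low price: (1)·(1/2) + (0)·(1/6) + (8)·(1/3) = 19/6.
medium price: (-8)·(1/2) + (3)·(1/6) + (2)·(1/3) = -17/6.
The best pure response is low price with expected payoff 19/6.

19/6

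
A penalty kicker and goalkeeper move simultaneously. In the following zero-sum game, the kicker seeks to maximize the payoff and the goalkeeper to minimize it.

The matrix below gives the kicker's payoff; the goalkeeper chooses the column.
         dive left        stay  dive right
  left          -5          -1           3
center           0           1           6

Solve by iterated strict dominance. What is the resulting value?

Column stay is strictly dominated by dive left for the goalkeeper (-5<-1, 0<1); eliminate stay.
Row left is strictly dominated by row center (0>-5, 6>3); eliminate left.
Column dive right is strictly dominated by dive left for the goalkeeper (0<6); eliminate dive right.
Only (center, dive left) remains, with payoff 0.

0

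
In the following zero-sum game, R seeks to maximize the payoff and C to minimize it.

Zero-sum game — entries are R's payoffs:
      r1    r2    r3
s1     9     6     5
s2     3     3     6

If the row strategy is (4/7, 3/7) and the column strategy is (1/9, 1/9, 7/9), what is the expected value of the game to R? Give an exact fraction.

344/63

Against (1/9, 1/9, 7/9), each row's expected payoff is s1: 50/9; s2: 16/3.
Taking the (4/7, 3/7)-weighted average: (4/7)·(50/9) + (3/7)·(16/3) = 344/63.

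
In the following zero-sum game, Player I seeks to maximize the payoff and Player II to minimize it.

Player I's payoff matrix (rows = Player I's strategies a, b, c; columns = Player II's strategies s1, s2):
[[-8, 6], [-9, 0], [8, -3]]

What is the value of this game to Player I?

Row b is strictly dominated by row a, so Player I never plays it.
The remaining 2×2 game on (a, c) × (s1, s2) has no saddle point. Let Player I play a with probability p; indifference gives −8p + 8(1−p) = 6p − 3(1−p), so p = 11/25.
Similarly Player II's optimal q on s1 is 9/25, and the value is -8·(9/25) + (6)·(16/25) = 24/25.

24/25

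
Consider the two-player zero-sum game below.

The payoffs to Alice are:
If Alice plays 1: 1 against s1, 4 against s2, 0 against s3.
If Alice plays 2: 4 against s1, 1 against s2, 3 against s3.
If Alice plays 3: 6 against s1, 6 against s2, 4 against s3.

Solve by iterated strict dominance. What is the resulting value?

Row 1 is strictly dominated by row 3 (6>1, 6>4, 4>0); eliminate 1.
Column s1 is strictly dominated by s3 for Bob (3<4, 4<6); eliminate s1.
Row 2 is strictly dominated by row 3 (6>1, 4>3); eliminate 2.
Column s2 is strictly dominated by s3 for Bob (4<6); eliminate s2.
Only (3, s3) remains, with payoff 4.

4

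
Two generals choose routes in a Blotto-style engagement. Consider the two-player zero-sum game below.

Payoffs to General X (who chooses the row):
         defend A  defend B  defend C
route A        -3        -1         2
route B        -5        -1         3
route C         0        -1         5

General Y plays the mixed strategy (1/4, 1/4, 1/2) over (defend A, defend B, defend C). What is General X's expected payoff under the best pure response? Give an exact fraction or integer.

9/4

route A: (-3)·(1/4) + (-1)·(1/4) + (2)·(1/2) = 0.
route B: (-5)·(1/4) + (-1)·(1/4) + (3)·(1/2) = 0.
route C: (0)·(1/4) + (-1)·(1/4) + (5)·(1/2) = 9/4.
The best pure response is route C with expected payoff 9/4.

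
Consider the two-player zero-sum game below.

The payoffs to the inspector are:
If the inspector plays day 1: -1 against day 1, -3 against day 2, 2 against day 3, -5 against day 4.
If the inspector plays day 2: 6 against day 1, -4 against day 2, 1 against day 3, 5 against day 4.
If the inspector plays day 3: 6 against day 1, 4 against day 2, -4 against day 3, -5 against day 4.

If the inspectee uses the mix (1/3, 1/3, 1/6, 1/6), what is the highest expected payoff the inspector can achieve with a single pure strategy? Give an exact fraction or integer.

11/6

day 1: (-1)·(1/3) + (-3)·(1/3) + (2)·(1/6) + (-5)·(1/6) = -11/6.
day 2: (6)·(1/3) + (-4)·(1/3) + (1)·(1/6) + (5)·(1/6) = 5/3.
day 3: (6)·(1/3) + (4)·(1/3) + (-4)·(1/6) + (-5)·(1/6) = 11/6.
The best pure response is day 3 with expected payoff 11/6.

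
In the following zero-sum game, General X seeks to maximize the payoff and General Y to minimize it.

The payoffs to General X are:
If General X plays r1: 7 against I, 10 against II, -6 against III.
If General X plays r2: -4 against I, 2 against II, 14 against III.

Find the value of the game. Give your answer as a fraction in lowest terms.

74/31

Column II is strictly dominated by I for General Y (it gives General X more in every row).
The remaining 2×2 game on (r1, r2) × (I, III) has no saddle point. Let General X play r1 with probability p; indifference gives 7p − 4(1−p) = −6p + 14(1−p), so p = 18/31.
Similarly General Y's optimal q on I is 20/31, and the value is 7·(20/31) + (-6)·(11/31) = 74/31.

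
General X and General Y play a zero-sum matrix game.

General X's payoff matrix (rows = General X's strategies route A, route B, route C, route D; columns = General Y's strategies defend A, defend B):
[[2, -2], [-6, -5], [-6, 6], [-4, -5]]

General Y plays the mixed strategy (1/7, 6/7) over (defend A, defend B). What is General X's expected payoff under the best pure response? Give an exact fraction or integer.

30/7

route A: (2)·(1/7) + (-2)·(6/7) = -10/7.
route B: (-6)·(1/7) + (-5)·(6/7) = -36/7.
route C: (-6)·(1/7) + (6)·(6/7) = 30/7.
route D: (-4)·(1/7) + (-5)·(6/7) = -34/7.
The best pure response is route C with expected payoff 30/7.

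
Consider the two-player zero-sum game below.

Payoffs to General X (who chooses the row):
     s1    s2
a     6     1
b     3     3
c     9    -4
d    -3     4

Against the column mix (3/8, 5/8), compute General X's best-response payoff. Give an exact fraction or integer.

3

a: (6)·(3/8) + (1)·(5/8) = 23/8.
b: (3)·(3/8) + (3)·(5/8) = 3.
c: (9)·(3/8) + (-4)·(5/8) = 7/8.
d: (-3)·(3/8) + (4)·(5/8) = 11/8.
The best pure response is b with expected payoff 3.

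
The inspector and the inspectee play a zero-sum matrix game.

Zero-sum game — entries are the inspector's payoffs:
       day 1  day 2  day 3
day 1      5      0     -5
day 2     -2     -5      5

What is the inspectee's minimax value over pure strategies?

0

The worst case (largest entry) in each column is day 1: 5, day 2: 0, day 3: 5.
The best (smallest) of these is 0.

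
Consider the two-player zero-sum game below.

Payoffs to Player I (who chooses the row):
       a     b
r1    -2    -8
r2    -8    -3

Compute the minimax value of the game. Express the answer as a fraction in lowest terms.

-58/11

Row minima are -8 and -8, so Player I's maximin is -8; column maxima are -2 and -3, so Player II's minimax is -3. These differ, so the equilibrium is in mixed strategies.
Let Player I play r1 with probability p. Player II is indifferent when −2p − 8(1−p) = −8p − 3(1−p), giving p = 5/11.
Let Player II play a with probability q. Player I is indifferent when −2q − 8(1−q) = −8q − 3(1−q), giving q = 5/11.
The value is -2·(5/11) + (-8)·(6/11) = -58/11.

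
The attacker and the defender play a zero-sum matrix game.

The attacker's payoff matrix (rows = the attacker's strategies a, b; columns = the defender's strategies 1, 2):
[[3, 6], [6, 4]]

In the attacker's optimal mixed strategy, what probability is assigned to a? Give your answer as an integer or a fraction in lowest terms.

Row minima are 3 and 4, so the attacker's maximin is 4; column maxima are 6 and 6, so the defender's minimax is 6. These differ, so the equilibrium is in mixed strategies.
Let the attacker play a with probability p. The defender is indifferent when 3p + 6(1−p) = 6p + 4(1−p), giving p = 2/5.

2/5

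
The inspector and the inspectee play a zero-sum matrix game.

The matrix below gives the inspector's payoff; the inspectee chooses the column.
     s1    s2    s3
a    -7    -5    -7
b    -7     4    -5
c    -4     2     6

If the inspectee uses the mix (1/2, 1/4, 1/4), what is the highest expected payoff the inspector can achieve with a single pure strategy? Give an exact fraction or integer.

0

a: (-7)·(1/2) + (-5)·(1/4) + (-7)·(1/4) = -13/2.
b: (-7)·(1/2) + (4)·(1/4) + (-5)·(1/4) = -15/4.
c: (-4)·(1/2) + (2)·(1/4) + (6)·(1/4) = 0.
The best pure response is c with expected payoff 0.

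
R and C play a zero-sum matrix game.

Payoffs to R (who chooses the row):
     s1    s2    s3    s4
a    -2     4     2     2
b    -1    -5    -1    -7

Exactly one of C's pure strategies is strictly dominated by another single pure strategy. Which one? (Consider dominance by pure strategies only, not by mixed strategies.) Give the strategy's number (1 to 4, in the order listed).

C prefers columns that give R less. Compare s2 with s4: 2 < 4, -7 < -5.
So s4 strictly dominates s2 for C; s2 is strictly dominated.

2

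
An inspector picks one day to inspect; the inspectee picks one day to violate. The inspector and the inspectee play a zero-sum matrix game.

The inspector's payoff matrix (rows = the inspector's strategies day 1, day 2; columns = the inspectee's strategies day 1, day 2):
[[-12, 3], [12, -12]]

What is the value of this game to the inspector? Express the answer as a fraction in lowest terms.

-36/13

Row minima are -12 and -12, so the inspector's maximin is -12; column maxima are 12 and 3, so the inspectee's minimax is 3. These differ, so the equilibrium is in mixed strategies.
Let the inspector play day 1 with probability p. The inspectee is indifferent when −12p + 12(1−p) = 3p − 12(1−p), giving p = 8/13.
Let the inspectee play day 1 with probability q. The inspector is indifferent when −12q + 3(1−q) = 12q − 12(1−q), giving q = 5/13.
The value is -12·(5/13) + (3)·(8/13) = -36/13.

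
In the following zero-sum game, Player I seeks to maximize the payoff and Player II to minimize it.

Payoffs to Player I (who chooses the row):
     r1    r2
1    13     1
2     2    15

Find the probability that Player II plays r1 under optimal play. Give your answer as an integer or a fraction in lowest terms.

14/25

Row minima are 1 and 2, so Player I's maximin is 2; column maxima are 13 and 15, so Player II's minimax is 13. These differ, so the equilibrium is in mixed strategies.
Let Player II play r1 with probability q. Player I is indifferent when 13q + (1−q) = 2q + 15(1−q), giving q = 14/25.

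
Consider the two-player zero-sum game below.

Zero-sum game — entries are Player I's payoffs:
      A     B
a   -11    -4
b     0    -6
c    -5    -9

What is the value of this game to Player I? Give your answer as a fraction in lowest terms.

-66/13

Row c is strictly dominated by row b, so Player I never plays it.
The remaining 2×2 game on (a, b) × (A, B) has no saddle point. Let Player I play a with probability p; indifference gives −11p = −4p − 6(1−p), so p = 6/13.
Similarly Player II's optimal q on A is 2/13, and the value is -11·(2/13) + (-4)·(11/13) = -66/13.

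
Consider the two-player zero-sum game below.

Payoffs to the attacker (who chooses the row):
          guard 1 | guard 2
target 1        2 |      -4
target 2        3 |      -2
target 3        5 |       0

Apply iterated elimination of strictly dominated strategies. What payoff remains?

0

Column guard 1 is strictly dominated by guard 2 for the defender (-4<2, -2<3, 0<5); eliminate guard 1.
Row target 2 is strictly dominated by row target 3 (0>-2); eliminate target 2.
Row target 1 is strictly dominated by row target 3 (0>-4); eliminate target 1.
Only (target 3, guard 2) remains, with payoff 0.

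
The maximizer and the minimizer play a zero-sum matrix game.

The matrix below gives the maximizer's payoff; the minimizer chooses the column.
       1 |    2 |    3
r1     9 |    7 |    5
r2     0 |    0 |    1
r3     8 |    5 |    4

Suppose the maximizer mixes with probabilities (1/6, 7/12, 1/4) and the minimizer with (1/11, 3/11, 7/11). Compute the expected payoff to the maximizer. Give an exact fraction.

83/33

Against (1/11, 3/11, 7/11), each row's expected payoff is r1: 65/11; r2: 7/11; r3: 51/11.
Taking the (1/6, 7/12, 1/4)-weighted average: (1/6)·(65/11) + (7/12)·(7/11) + (1/4)·(51/11) = 83/33.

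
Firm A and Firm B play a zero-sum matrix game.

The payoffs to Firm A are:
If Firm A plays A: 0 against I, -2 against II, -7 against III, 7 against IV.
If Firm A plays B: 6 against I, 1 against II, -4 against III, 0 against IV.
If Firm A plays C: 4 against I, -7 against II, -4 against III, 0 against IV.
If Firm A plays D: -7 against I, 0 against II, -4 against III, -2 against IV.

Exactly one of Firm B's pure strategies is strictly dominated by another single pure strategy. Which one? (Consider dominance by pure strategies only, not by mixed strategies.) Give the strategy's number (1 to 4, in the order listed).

Firm B prefers columns that give Firm A less. Compare IV with III: -7 < 7, -4 < 0, -4 < 0, -4 < -2.
So III strictly dominates IV for Firm B; IV is strictly dominated.

4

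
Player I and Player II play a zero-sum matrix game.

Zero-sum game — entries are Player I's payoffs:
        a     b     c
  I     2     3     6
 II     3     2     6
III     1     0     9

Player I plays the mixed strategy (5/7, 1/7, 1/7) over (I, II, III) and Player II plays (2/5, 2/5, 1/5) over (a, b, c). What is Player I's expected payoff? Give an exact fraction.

107/35

Against (2/5, 2/5, 1/5), each row's expected payoff is I: 16/5; II: 16/5; III: 11/5.
Taking the (5/7, 1/7, 1/7)-weighted average: (5/7)·(16/5) + (1/7)·(16/5) + (1/7)·(11/5) = 107/35.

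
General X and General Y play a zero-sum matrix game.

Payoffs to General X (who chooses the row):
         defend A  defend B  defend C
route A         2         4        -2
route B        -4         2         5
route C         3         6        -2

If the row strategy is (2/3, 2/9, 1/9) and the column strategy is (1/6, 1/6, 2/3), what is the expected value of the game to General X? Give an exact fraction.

Against (1/6, 1/6, 2/3), each row's expected payoff is route A: -1/3; route B: 3; route C: 1/6.
Taking the (2/3, 2/9, 1/9)-weighted average: (2/3)·(-1/3) + (2/9)·(3) + (1/9)·(1/6) = 25/54.

25/54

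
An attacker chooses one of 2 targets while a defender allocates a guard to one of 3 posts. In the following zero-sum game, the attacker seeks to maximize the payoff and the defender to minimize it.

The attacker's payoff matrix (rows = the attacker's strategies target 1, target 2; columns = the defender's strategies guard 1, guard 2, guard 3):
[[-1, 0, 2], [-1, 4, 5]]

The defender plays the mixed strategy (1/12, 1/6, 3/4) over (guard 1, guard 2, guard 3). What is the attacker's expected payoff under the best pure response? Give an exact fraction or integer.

13/3

target 1: (-1)·(1/12) + (0)·(1/6) + (2)·(3/4) = 17/12.
target 2: (-1)·(1/12) + (4)·(1/6) + (5)·(3/4) = 13/3.
The best pure response is target 2 with expected payoff 13/3.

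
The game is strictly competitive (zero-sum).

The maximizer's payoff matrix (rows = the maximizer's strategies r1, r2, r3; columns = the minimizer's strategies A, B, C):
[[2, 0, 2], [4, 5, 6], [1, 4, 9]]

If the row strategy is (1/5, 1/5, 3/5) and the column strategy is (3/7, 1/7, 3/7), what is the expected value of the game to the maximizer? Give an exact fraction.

Against (3/7, 1/7, 3/7), each row's expected payoff is r1: 12/7; r2: 5; r3: 34/7.
Taking the (1/5, 1/5, 3/5)-weighted average: (1/5)·(12/7) + (1/5)·(5) + (3/5)·(34/7) = 149/35.

149/35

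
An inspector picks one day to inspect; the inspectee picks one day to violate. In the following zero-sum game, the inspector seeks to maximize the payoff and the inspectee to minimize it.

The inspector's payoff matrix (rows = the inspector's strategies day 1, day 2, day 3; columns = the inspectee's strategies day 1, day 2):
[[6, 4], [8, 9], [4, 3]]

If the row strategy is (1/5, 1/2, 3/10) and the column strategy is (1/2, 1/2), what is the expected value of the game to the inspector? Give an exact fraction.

63/10

Against (1/2, 1/2), each row's expected payoff is day 1: 5; day 2: 17/2; day 3: 7/2.
Taking the (1/5, 1/2, 3/10)-weighted average: (1/5)·(5) + (1/2)·(17/2) + (3/10)·(7/2) = 63/10.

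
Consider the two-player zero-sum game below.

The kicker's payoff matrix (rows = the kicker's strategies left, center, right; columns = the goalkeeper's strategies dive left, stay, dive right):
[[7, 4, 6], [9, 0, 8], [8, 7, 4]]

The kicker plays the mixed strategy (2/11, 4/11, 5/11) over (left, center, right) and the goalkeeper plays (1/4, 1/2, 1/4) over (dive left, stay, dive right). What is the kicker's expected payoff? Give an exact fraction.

60/11

Against (1/4, 1/2, 1/4), each row's expected payoff is left: 21/4; center: 17/4; right: 13/2.
Taking the (2/11, 4/11, 5/11)-weighted average: (2/11)·(21/4) + (4/11)·(17/4) + (5/11)·(13/2) = 60/11.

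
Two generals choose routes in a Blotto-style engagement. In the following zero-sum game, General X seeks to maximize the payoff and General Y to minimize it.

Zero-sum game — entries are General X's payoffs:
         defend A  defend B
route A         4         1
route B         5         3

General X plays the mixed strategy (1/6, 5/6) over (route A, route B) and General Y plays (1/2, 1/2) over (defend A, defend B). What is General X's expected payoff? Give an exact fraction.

15/4

Against (1/2, 1/2), each row's expected payoff is route A: 5/2; route B: 4.
Taking the (1/6, 5/6)-weighted average: (1/6)·(5/2) + (5/6)·(4) = 15/4.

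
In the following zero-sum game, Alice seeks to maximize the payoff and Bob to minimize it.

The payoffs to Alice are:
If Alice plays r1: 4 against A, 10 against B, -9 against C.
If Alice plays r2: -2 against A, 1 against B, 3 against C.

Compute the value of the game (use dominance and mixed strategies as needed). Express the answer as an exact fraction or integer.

-1/3

Column B is strictly dominated by A for Bob (it gives Alice more in every row).
The remaining 2×2 game on (r1, r2) × (A, C) has no saddle point. Let Alice play r1 with probability p; indifference gives 4p − 2(1−p) = −9p + 3(1−p), so p = 5/18.
Similarly Bob's optimal q on A is 2/3, and the value is 4·(2/3) + (-9)·(1/3) = -1/3.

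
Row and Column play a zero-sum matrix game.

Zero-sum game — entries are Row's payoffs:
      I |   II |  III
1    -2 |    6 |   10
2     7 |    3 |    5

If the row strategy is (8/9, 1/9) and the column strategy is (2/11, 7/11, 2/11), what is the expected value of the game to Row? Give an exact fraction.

509/99

Against (2/11, 7/11, 2/11), each row's expected payoff is 1: 58/11; 2: 45/11.
Taking the (8/9, 1/9)-weighted average: (8/9)·(58/11) + (1/9)·(45/11) = 509/99.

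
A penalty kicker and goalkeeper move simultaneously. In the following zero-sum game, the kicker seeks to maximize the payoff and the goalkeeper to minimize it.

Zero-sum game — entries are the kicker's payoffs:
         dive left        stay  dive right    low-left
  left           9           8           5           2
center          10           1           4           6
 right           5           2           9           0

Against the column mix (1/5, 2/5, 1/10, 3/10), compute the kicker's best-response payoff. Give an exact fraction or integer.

61/10

left: (9)·(1/5) + (8)·(2/5) + (5)·(1/10) + (2)·(3/10) = 61/10.
center: (10)·(1/5) + (1)·(2/5) + (4)·(1/10) + (6)·(3/10) = 23/5.
right: (5)·(1/5) + (2)·(2/5) + (9)·(1/10) + (0)·(3/10) = 27/10.
The best pure response is left with expected payoff 61/10.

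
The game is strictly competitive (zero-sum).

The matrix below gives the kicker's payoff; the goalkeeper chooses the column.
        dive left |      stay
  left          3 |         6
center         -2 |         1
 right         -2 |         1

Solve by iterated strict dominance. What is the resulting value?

3

Row center is strictly dominated by row left (3>-2, 6>1); eliminate center.
Column stay is strictly dominated by dive left for the goalkeeper (3<6, -2<1); eliminate stay.
Row right is strictly dominated by row left (3>-2); eliminate right.
Only (left, dive left) remains, with payoff 3.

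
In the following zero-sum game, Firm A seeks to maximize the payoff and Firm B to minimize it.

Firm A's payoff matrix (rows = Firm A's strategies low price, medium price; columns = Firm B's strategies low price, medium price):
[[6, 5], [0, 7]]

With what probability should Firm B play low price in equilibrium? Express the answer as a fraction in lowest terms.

Row minima are 5 and 0, so Firm A's maximin is 5; column maxima are 6 and 7, so Firm B's minimax is 6. These differ, so the equilibrium is in mixed strategies.
Let Firm B play low price with probability q. Firm A is indifferent when 6q + 5(1−q) = 7(1−q), giving q = 1/4.

1/4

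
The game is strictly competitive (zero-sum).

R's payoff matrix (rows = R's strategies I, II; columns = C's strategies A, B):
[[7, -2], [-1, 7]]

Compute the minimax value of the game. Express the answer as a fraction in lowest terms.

Row minima are -2 and -1, so R's maximin is -1; column maxima are 7 and 7, so C's minimax is 7. These differ, so the equilibrium is in mixed strategies.
Let R play I with probability p. C is indifferent when 7p − (1−p) = −2p + 7(1−p), giving p = 8/17.
Let C play A with probability q. R is indifferent when 7q − 2(1−q) = −q + 7(1−q), giving q = 9/17.
The value is 7·(9/17) + (-2)·(8/17) = 47/17.

47/17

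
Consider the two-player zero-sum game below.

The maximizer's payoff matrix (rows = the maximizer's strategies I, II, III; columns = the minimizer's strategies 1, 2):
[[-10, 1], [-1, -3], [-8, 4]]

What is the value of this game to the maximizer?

-2

Row I is strictly dominated by row III, so the maximizer never plays it.
The remaining 2×2 game on (II, III) × (1, 2) has no saddle point. Let the maximizer play II with probability p; indifference gives −p − 8(1−p) = −3p + 4(1−p), so p = 6/7.
Similarly the minimizer's optimal q on 1 is 1/2, and the value is -1·(1/2) + (-3)·(1/2) = -2.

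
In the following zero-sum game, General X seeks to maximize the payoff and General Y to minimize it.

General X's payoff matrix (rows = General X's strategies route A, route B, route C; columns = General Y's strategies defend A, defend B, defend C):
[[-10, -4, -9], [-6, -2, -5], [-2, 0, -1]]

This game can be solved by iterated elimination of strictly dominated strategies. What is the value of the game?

Row route A is strictly dominated by row route B (-6>-10, -2>-4, -5>-9); eliminate route A.
Row route B is strictly dominated by row route C (-2>-6, 0>-2, -1>-5); eliminate route B.
Column defend C is strictly dominated by defend A for General Y (-2<-1); eliminate defend C.
Column defend B is strictly dominated by defend A for General Y (-2<0); eliminate defend B.
Only (route C, defend A) remains, with payoff -2.

-2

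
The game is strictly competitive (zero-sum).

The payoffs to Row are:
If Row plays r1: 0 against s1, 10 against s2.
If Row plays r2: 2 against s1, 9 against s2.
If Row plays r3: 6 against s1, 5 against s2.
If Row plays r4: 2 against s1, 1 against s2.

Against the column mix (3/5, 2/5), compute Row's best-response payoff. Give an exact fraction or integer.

r1: (0)·(3/5) + (10)·(2/5) = 4.
r2: (2)·(3/5) + (9)·(2/5) = 24/5.
r3: (6)·(3/5) + (5)·(2/5) = 28/5.
r4: (2)·(3/5) + (1)·(2/5) = 8/5.
The best pure response is r3 with expected payoff 28/5.

28/5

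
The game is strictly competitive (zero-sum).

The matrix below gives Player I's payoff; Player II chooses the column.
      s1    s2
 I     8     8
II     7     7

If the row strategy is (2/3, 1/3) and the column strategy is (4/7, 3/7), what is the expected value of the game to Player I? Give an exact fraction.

23/3

Against (4/7, 3/7), each row's expected payoff is I: 8; II: 7.
Taking the (2/3, 1/3)-weighted average: (2/3)·(8) + (1/3)·(7) = 23/3.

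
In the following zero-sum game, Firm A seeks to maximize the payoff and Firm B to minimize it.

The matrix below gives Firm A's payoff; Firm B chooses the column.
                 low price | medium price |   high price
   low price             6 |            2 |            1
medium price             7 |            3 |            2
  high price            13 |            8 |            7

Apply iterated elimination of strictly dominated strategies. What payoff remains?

7

Column medium price is strictly dominated by high price for Firm B (1<2, 2<3, 7<8); eliminate medium price.
Row medium price is strictly dominated by row high price (13>7, 7>2); eliminate medium price.
Column low price is strictly dominated by high price for Firm B (1<6, 7<13); eliminate low price.
Row low price is strictly dominated by row high price (7>1); eliminate low price.
Only (high price, high price) remains, with payoff 7.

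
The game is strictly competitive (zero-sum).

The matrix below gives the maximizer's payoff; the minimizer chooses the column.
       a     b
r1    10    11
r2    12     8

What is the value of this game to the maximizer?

Row minima are 10 and 8, so the maximizer's maximin is 10; column maxima are 12 and 11, so the minimizer's minimax is 11. These differ, so the equilibrium is in mixed strategies.
Let the maximizer play r1 with probability p. The minimizer is indifferent when 10p + 12(1−p) = 11p + 8(1−p), giving p = 4/5.
Let the minimizer play a with probability q. The maximizer is indifferent when 10q + 11(1−q) = 12q + 8(1−q), giving q = 3/5.
The value is 10·(3/5) + (11)·(2/5) = 52/5.

52/5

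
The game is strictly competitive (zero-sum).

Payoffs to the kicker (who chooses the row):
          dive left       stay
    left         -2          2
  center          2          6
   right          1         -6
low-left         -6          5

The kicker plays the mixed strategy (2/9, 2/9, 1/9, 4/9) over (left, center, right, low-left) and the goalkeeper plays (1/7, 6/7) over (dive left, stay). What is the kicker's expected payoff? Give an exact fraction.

157/63

Against (1/7, 6/7), each row's expected payoff is left: 10/7; center: 38/7; right: -5; low-left: 24/7.
Taking the (2/9, 2/9, 1/9, 4/9)-weighted average: (2/9)·(10/7) + (2/9)·(38/7) + (1/9)·(-5) + (4/9)·(24/7) = 157/63.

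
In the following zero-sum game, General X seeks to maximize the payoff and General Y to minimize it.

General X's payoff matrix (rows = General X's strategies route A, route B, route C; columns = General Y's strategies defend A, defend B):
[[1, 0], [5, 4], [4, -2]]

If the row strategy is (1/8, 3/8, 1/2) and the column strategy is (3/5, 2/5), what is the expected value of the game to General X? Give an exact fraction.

13/5

Against (3/5, 2/5), each row's expected payoff is route A: 3/5; route B: 23/5; route C: 8/5.
Taking the (1/8, 3/8, 1/2)-weighted average: (1/8)·(3/5) + (3/8)·(23/5) + (1/2)·(8/5) = 13/5.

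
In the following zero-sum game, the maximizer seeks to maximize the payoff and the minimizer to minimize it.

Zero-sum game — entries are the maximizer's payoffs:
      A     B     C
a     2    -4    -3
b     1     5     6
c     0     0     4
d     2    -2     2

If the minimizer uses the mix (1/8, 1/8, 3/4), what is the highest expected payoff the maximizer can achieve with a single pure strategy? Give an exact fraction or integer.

a: (2)·(1/8) + (-4)·(1/8) + (-3)·(3/4) = -5/2.
b: (1)·(1/8) + (5)·(1/8) + (6)·(3/4) = 21/4.
c: (0)·(1/8) + (0)·(1/8) + (4)·(3/4) = 3.
d: (2)·(1/8) + (-2)·(1/8) + (2)·(3/4) = 3/2.
The best pure response is b with expected payoff 21/4.

21/4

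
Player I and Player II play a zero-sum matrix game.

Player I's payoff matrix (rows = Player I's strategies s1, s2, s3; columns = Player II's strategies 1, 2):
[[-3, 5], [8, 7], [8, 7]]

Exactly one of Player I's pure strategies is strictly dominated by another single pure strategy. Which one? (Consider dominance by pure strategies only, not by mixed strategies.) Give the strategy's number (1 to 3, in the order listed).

Compare s1 with s2: 8 > -3, 7 > 5.
So s2 strictly dominates s1 for Player I; s1 is strictly dominated.

1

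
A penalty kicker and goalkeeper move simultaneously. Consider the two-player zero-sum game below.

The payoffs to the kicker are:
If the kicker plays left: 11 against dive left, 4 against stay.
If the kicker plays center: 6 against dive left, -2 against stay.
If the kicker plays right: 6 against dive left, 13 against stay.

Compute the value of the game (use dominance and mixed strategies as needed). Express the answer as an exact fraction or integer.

17/2

Row center is strictly dominated by row left, so the kicker never plays it.
The remaining 2×2 game on (left, right) × (dive left, stay) has no saddle point. Let the kicker play left with probability p; indifference gives 11p + 6(1−p) = 4p + 13(1−p), so p = 1/2.
Similarly the goalkeeper's optimal q on dive left is 9/14, and the value is 11·(9/14) + (4)·(5/14) = 17/2.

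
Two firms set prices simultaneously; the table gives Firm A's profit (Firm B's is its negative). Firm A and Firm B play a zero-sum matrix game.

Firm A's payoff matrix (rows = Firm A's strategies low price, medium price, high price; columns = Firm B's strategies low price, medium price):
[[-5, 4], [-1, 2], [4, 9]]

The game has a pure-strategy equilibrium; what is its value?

4

Row minima: -5, -1, 4 → Firm A's maximin is 4.
Column maxima: 4, 9 → Firm B's minimax is 4.
They coincide at (high price, low price), so the value is 4.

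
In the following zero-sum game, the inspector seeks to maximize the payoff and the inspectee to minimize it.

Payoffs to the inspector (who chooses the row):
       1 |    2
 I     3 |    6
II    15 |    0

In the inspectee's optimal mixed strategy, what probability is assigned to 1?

Row minima are 3 and 0, so the inspector's maximin is 3; column maxima are 15 and 6, so the inspectee's minimax is 6. These differ, so the equilibrium is in mixed strategies.
Let the inspectee play 1 with probability q. The inspector is indifferent when 3q + 6(1−q) = 15q, giving q = 1/3.

1/3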